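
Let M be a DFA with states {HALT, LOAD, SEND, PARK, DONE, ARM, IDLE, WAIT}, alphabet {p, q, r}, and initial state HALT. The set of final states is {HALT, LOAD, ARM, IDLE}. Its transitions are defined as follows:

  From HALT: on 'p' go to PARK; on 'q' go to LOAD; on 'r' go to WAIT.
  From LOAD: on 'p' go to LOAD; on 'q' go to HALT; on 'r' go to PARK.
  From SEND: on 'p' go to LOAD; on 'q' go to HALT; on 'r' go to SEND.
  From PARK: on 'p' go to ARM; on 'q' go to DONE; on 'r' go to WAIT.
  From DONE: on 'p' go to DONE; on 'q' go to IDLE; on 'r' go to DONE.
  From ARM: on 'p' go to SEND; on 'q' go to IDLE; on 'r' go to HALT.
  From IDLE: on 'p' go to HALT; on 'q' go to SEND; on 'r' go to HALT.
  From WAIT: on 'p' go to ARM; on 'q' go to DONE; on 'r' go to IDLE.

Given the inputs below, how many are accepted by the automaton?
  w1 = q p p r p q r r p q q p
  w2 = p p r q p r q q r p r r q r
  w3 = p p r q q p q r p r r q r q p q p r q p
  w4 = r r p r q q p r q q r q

w1: Trace: HALT -q-> LOAD -p-> LOAD -p-> LOAD -r-> PARK -p-> ARM -q-> IDLE -r-> HALT -r-> WAIT -p-> ARM -q-> IDLE -q-> SEND -p-> LOAD  → end LOAD, accepted
w2: Trace: HALT -p-> PARK -p-> ARM -r-> HALT -q-> LOAD -p-> LOAD -r-> PARK -q-> DONE -q-> IDLE -r-> HALT -p-> PARK -r-> WAIT -r-> IDLE -q-> SEND -r-> SEND  → end SEND, rejected
w3: Trace: HALT -p-> PARK -p-> ARM -r-> HALT -q-> LOAD -q-> HALT -p-> PARK -q-> DONE -r-> DONE -p-> DONE -r-> DONE -r-> DONE -q-> IDLE -r-> HALT -q-> LOAD -p-> LOAD -q-> HALT -p-> PARK -r-> WAIT -q-> DONE -p-> DONE  → end DONE, rejected
w4: Trace: HALT -r-> WAIT -r-> IDLE -p-> HALT -r-> WAIT -q-> DONE -q-> IDLE -p-> HALT -r-> WAIT -q-> DONE -q-> IDLE -r-> HALT -q-> LOAD  → end LOAD, accepted

2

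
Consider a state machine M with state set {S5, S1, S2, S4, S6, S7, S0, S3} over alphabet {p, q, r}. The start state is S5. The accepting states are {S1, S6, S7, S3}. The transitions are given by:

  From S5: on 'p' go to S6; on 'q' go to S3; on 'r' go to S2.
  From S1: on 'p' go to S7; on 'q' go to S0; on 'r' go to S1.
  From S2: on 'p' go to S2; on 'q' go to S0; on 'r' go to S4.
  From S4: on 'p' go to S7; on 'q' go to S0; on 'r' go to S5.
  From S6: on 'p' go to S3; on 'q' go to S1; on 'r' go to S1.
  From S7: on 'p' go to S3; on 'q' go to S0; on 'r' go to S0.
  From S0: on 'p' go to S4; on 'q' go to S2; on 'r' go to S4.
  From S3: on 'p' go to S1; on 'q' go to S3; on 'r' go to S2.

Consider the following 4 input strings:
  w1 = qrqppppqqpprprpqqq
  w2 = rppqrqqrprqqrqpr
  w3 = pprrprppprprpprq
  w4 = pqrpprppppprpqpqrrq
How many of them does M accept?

w1: Trace: S5 -q-> S3 -r-> S2 -q-> S0 -p-> S4 -p-> S7 -p-> S3 -p-> S1 -q-> S0 -q-> S2 -p-> S2 -p-> S2 -r-> S4 -p-> S7 -r-> S0 -p-> S4 -q-> S0 -q-> S2 -q-> S0  → end S0, rejected
w2: Trace: S5 -r-> S2 -p-> S2 -p-> S2 -q-> S0 -r-> S4 -q-> S0 -q-> S2 -r-> S4 -p-> S7 -r-> S0 -q-> S2 -q-> S0 -r-> S4 -q-> S0 -p-> S4 -r-> S5  → end S5, rejected
w3: Trace: S5 -p-> S6 -p-> S3 -r-> S2 -r-> S4 -p-> S7 -r-> S0 -p-> S4 -p-> S7 -p-> S3 -r-> S2 -p-> S2 -r-> S4 -p-> S7 -p-> S3 -r-> S2 -q-> S0  → end S0, rejected
w4: Trace: S5 -p-> S6 -q-> S1 -r-> S1 -p-> S7 -p-> S3 -r-> S2 -p-> S2 -p-> S2 -p-> S2 -p-> S2 -p-> S2 -r-> S4 -p-> S7 -q-> S0 -p-> S4 -q-> S0 -r-> S4 -r-> S5 -q-> S3  → end S3, accepted

1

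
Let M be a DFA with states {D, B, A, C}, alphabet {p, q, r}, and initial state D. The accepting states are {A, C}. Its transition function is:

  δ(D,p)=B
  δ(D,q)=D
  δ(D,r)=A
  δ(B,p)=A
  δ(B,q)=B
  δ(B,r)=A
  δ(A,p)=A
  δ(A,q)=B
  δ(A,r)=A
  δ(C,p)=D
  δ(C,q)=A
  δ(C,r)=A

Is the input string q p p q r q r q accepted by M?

Trace: D -q-> D -p-> B -p-> A -q-> B -r-> A -q-> B -r-> A -q-> B
End state B is not accepting.

No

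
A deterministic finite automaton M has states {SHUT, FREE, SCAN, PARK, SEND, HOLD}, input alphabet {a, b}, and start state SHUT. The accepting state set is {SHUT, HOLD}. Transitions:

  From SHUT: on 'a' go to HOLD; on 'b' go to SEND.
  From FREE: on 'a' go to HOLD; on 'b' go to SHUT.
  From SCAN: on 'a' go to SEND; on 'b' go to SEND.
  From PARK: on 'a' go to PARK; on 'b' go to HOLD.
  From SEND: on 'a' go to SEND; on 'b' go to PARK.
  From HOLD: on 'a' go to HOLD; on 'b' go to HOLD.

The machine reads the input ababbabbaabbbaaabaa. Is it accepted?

Yes

SHUT → HOLD → HOLD → HOLD → HOLD → HOLD → HOLD → HOLD → HOLD → HOLD → HOLD → HOLD → HOLD → HOLD → HOLD → HOLD → HOLD → HOLD → HOLD → HOLD
End state HOLD is accepting.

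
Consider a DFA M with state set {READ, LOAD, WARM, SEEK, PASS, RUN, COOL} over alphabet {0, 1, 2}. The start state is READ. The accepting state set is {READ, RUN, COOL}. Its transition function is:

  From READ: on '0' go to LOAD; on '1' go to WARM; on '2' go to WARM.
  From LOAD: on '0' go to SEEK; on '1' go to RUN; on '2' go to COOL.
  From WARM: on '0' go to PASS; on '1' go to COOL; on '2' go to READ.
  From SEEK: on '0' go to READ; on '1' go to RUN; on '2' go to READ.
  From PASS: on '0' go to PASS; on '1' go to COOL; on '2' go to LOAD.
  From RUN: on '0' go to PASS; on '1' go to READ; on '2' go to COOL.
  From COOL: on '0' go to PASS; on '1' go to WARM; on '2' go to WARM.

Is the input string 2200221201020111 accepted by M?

No

Trace: READ -2-> WARM -2-> READ -0-> LOAD -0-> SEEK -2-> READ -2-> WARM -1-> COOL -2-> WARM -0-> PASS -1-> COOL -0-> PASS -2-> LOAD -0-> SEEK -1-> RUN -1-> READ -1-> WARM
End state WARM is not accepting.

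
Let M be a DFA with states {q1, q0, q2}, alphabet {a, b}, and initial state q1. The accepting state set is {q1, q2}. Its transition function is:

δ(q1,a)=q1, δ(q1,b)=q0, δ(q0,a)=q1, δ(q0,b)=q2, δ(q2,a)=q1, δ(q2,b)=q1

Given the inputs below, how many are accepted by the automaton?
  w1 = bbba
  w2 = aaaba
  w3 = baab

w1:
  start at q1
  read 'b': q1 → q0
  read 'b': q0 → q2
  read 'b': q2 → q1
  read 'a': q1 → q1
  end q1, accepted
w2:
  start at q1
  read 'a': q1 → q1
  read 'a': q1 → q1
  read 'a': q1 → q1
  read 'b': q1 → q0
  read 'a': q0 → q1
  end q1, accepted
w3:
  start at q1
  read 'b': q1 → q0
  read 'a': q0 → q1
  read 'a': q1 → q1
  read 'b': q1 → q0
  end q0, rejected

2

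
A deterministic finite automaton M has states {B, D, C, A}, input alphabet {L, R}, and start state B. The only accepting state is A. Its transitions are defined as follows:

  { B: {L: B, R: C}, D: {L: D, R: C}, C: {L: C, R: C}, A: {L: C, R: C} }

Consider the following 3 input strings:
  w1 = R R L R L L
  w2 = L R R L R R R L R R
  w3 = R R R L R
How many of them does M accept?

0

w1: Trace: B -R-> C -R-> C -L-> C -R-> C -L-> C -L-> C  → end C, rejected
w2: Trace: B -L-> B -R-> C -R-> C -L-> C -R-> C -R-> C -R-> C -L-> C -R-> C -R-> C  → end C, rejected
w3: Trace: B -R-> C -R-> C -R-> C -L-> C -R-> C  → end C, rejected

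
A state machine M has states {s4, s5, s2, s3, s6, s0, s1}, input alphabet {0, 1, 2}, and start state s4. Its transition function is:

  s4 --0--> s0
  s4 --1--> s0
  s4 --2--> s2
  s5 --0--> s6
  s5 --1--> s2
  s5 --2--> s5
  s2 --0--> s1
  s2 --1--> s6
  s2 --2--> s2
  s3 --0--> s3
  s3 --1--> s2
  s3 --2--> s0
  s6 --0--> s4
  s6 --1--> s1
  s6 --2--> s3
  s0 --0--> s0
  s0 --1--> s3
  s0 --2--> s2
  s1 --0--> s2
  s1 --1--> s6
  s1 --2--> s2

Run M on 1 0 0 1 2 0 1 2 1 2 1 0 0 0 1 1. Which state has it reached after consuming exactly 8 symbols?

s0

Trace: s4 -1-> s0 -0-> s0 -0-> s0 -1-> s3 -2-> s0 -0-> s0 -1-> s3 -2-> s0
After 8 symbols: s0.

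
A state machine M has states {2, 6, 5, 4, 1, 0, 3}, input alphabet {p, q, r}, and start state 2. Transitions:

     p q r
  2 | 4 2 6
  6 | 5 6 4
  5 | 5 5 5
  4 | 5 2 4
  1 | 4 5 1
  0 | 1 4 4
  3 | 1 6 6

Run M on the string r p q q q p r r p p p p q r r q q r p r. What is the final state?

Trace: 2 -r-> 6 -p-> 5 -q-> 5 -q-> 5 -q-> 5 -p-> 5 -r-> 5 -r-> 5 -p-> 5 -p-> 5 -p-> 5 -p-> 5 -q-> 5 -r-> 5 -r-> 5 -q-> 5 -q-> 5 -r-> 5 -p-> 5 -r-> 5

5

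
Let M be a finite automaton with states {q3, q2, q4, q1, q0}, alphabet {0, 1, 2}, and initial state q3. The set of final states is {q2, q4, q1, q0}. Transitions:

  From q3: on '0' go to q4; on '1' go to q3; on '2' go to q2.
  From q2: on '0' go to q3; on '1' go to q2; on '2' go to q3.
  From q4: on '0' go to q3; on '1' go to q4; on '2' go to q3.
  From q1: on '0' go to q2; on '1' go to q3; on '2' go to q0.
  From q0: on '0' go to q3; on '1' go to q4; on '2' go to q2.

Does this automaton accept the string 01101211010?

q3 → q4 → q4 → q4 → q3 → q3 → q2 → q2 → q2 → q3 → q3 → q4
End state q4 is accepting.

Yes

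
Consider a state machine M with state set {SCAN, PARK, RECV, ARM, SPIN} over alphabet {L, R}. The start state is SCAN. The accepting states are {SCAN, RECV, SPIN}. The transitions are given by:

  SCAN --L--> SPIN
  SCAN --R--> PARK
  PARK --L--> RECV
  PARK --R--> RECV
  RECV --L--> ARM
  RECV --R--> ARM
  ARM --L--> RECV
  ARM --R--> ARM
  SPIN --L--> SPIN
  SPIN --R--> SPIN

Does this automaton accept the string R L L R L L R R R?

SCAN → PARK → RECV → ARM → ARM → RECV → ARM → ARM → ARM → ARM
End state ARM is not accepting.

No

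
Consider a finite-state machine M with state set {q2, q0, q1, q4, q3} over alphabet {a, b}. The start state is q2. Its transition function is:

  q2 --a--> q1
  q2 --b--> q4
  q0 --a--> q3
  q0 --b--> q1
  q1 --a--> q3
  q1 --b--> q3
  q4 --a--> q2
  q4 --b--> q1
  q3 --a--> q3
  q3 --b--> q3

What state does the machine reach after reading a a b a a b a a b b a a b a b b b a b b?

start at q2
read 'a': q2 → q1
read 'a': q1 → q3
read 'b': q3 → q3
read 'a': q3 → q3
read 'a': q3 → q3
read 'b': q3 → q3
read 'a': q3 → q3
read 'a': q3 → q3
read 'b': q3 → q3
read 'b': q3 → q3
read 'a': q3 → q3
read 'a': q3 → q3
read 'b': q3 → q3
read 'a': q3 → q3
read 'b': q3 → q3
read 'b': q3 → q3
read 'b': q3 → q3
read 'a': q3 → q3
read 'b': q3 → q3
read 'b': q3 → q3

q3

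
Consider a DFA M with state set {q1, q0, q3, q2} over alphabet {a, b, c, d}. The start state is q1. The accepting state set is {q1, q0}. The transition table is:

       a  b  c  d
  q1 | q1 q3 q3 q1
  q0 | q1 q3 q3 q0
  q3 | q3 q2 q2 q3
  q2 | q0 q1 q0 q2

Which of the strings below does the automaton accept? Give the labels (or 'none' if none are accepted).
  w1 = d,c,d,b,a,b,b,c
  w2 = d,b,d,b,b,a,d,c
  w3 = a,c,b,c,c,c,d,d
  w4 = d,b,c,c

w1: q1 → q1 → q3 → q3 → q2 → q0 → q3 → q2 → q0  → end q0, accepted
w2: q1 → q1 → q3 → q3 → q2 → q1 → q1 → q1 → q3  → end q3, rejected
w3: q1 → q1 → q3 → q2 → q0 → q3 → q2 → q2 → q2  → end q2, rejected
w4: q1 → q1 → q3 → q2 → q0  → end q0, accepted

w1, w4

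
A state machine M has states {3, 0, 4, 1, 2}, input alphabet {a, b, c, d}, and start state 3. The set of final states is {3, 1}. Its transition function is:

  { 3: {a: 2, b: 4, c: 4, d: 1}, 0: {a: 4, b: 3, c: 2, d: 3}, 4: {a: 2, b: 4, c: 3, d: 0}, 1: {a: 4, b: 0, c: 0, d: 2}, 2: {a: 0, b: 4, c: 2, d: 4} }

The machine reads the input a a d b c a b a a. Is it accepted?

No

3 → 2 → 0 → 3 → 4 → 3 → 2 → 4 → 2 → 0
End state 0 is not accepting.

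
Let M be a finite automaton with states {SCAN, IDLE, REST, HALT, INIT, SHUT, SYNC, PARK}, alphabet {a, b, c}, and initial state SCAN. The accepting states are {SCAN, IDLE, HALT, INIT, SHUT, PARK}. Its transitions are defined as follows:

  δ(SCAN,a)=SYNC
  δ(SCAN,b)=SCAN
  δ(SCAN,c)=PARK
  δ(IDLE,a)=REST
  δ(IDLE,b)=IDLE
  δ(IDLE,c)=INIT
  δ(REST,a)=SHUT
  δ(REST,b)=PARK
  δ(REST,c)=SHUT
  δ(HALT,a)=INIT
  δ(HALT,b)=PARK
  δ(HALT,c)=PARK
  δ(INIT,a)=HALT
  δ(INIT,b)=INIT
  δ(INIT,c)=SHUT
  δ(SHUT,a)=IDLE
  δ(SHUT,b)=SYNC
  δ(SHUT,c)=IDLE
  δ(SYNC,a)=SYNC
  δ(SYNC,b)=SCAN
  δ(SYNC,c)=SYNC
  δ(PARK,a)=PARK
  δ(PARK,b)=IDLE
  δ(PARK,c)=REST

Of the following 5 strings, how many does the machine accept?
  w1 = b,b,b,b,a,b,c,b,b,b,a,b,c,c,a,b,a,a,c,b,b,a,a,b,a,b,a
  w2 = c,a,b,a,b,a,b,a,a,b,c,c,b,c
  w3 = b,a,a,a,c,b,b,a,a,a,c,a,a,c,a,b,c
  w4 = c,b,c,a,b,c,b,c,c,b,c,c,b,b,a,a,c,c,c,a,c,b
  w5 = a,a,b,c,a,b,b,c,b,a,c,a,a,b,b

w1: Trace: SCAN -b-> SCAN -b-> SCAN -b-> SCAN -b-> SCAN -a-> SYNC -b-> SCAN -c-> PARK -b-> IDLE -b-> IDLE -b-> IDLE -a-> REST -b-> PARK -c-> REST -c-> SHUT -a-> IDLE -b-> IDLE -a-> REST -a-> SHUT -c-> IDLE -b-> IDLE -b-> IDLE -a-> REST -a-> SHUT -b-> SYNC -a-> SYNC -b-> SCAN -a-> SYNC  → end SYNC, rejected
w2: Trace: SCAN -c-> PARK -a-> PARK -b-> IDLE -a-> REST -b-> PARK -a-> PARK -b-> IDLE -a-> REST -a-> SHUT -b-> SYNC -c-> SYNC -c-> SYNC -b-> SCAN -c-> PARK  → end PARK, accepted
w3: Trace: SCAN -b-> SCAN -a-> SYNC -a-> SYNC -a-> SYNC -c-> SYNC -b-> SCAN -b-> SCAN -a-> SYNC -a-> SYNC -a-> SYNC -c-> SYNC -a-> SYNC -a-> SYNC -c-> SYNC -a-> SYNC -b-> SCAN -c-> PARK  → end PARK, accepted
w4: Trace: SCAN -c-> PARK -b-> IDLE -c-> INIT -a-> HALT -b-> PARK -c-> REST -b-> PARK -c-> REST -c-> SHUT -b-> SYNC -c-> SYNC -c-> SYNC -b-> SCAN -b-> SCAN -a-> SYNC -a-> SYNC -c-> SYNC -c-> SYNC -c-> SYNC -a-> SYNC -c-> SYNC -b-> SCAN  → end SCAN, accepted
w5: Trace: SCAN -a-> SYNC -a-> SYNC -b-> SCAN -c-> PARK -a-> PARK -b-> IDLE -b-> IDLE -c-> INIT -b-> INIT -a-> HALT -c-> PARK -a-> PARK -a-> PARK -b-> IDLE -b-> IDLE  → end IDLE, accepted

4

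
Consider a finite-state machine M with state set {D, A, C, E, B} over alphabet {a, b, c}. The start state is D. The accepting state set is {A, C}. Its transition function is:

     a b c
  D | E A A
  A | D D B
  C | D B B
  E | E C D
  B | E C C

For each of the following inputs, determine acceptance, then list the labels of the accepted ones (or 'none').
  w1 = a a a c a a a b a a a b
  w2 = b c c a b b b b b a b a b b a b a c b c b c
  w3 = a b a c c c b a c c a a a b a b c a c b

w1, w2, w3

w1:
  start at D
  read 'a': D → E
  read 'a': E → E
  read 'a': E → E
  read 'c': E → D
  read 'a': D → E
  read 'a': E → E
  read 'a': E → E
  read 'b': E → C
  read 'a': C → D
  read 'a': D → E
  read 'a': E → E
  read 'b': E → C
  end C, accepted
w2:
  start at D
  read 'b': D → A
  read 'c': A → B
  read 'c': B → C
  read 'a': C → D
  read 'b': D → A
  read 'b': A → D
  read 'b': D → A
  read 'b': A → D
  read 'b': D → A
  read 'a': A → D
  read 'b': D → A
  read 'a': A → D
  read 'b': D → A
  read 'b': A → D
  read 'a': D → E
  read 'b': E → C
  read 'a': C → D
  read 'c': D → A
  read 'b': A → D
  read 'c': D → A
  read 'b': A → D
  read 'c': D → A
  end A, accepted
w3:
  start at D
  read 'a': D → E
  read 'b': E → C
  read 'a': C → D
  read 'c': D → A
  read 'c': A → B
  read 'c': B → C
  read 'b': C → B
  read 'a': B → E
  read 'c': E → D
  read 'c': D → A
  read 'a': A → D
  read 'a': D → E
  read 'a': E → E
  read 'b': E → C
  read 'a': C → D
  read 'b': D → A
  read 'c': A → B
  read 'a': B → E
  read 'c': E → D
  read 'b': D → A
  end A, accepted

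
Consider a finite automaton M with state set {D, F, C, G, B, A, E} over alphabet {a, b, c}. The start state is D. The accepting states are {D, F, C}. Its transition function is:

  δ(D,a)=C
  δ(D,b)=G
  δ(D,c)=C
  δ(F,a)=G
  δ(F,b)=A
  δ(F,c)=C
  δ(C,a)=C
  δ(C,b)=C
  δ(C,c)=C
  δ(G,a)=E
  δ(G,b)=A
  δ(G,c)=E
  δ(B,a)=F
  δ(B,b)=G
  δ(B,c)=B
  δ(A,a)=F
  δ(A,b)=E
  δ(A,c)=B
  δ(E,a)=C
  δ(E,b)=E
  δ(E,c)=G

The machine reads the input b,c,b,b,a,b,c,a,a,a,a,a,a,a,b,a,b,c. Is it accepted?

Trace: D -b-> G -c-> E -b-> E -b-> E -a-> C -b-> C -c-> C -a-> C -a-> C -a-> C -a-> C -a-> C -a-> C -a-> C -b-> C -a-> C -b-> C -c-> C
End state C is accepting.

Yes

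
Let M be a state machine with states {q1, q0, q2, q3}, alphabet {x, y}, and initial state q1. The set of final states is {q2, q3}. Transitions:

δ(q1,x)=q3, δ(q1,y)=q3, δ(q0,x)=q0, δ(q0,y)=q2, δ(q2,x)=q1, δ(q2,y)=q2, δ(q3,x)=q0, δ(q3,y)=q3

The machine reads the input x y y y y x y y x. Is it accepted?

start at q1
read 'x': q1 → q3
read 'y': q3 → q3
read 'y': q3 → q3
read 'y': q3 → q3
read 'y': q3 → q3
read 'x': q3 → q0
read 'y': q0 → q2
read 'y': q2 → q2
read 'x': q2 → q1
End state q1 is not accepting.

No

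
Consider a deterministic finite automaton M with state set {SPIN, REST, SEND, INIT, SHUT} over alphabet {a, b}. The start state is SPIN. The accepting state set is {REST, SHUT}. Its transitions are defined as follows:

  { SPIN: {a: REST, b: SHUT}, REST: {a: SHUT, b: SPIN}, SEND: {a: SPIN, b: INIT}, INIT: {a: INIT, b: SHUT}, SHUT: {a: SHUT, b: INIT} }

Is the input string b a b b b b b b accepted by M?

SPIN → SHUT → SHUT → INIT → SHUT → INIT → SHUT → INIT → SHUT
End state SHUT is accepting.

Yes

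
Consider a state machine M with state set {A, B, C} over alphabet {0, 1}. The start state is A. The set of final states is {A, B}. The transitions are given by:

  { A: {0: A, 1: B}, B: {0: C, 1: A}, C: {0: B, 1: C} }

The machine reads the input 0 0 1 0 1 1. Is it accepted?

No

A → A → A → B → C → C → C
End state C is not accepting.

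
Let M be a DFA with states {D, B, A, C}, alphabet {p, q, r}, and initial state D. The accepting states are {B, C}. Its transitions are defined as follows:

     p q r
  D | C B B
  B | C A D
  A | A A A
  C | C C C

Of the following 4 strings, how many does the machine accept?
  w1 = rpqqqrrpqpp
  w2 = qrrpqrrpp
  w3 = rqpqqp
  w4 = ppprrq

w1:
  start at D
  read 'r': D → B
  read 'p': B → C
  read 'q': C → C
  read 'q': C → C
  read 'q': C → C
  read 'r': C → C
  read 'r': C → C
  read 'p': C → C
  read 'q': C → C
  read 'p': C → C
  read 'p': C → C
  end C, accepted
w2:
  start at D
  read 'q': D → B
  read 'r': B → D
  read 'r': D → B
  read 'p': B → C
  read 'q': C → C
  read 'r': C → C
  read 'r': C → C
  read 'p': C → C
  read 'p': C → C
  end C, accepted
w3:
  start at D
  read 'r': D → B
  read 'q': B → A
  read 'p': A → A
  read 'q': A → A
  read 'q': A → A
  read 'p': A → A
  end A, rejected
w4:
  start at D
  read 'p': D → C
  read 'p': C → C
  read 'p': C → C
  read 'r': C → C
  read 'r': C → C
  read 'q': C → C
  end C, accepted

3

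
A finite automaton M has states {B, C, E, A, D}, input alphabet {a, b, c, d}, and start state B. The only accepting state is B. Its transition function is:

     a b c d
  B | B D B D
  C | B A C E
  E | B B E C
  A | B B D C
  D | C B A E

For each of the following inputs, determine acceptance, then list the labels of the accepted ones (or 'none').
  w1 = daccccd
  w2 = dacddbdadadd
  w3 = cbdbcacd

w1: Trace: B -d-> D -a-> C -c-> C -c-> C -c-> C -c-> C -d-> E  → end E, rejected
w2: Trace: B -d-> D -a-> C -c-> C -d-> E -d-> C -b-> A -d-> C -a-> B -d-> D -a-> C -d-> E -d-> C  → end C, rejected
w3: Trace: B -c-> B -b-> D -d-> E -b-> B -c-> B -a-> B -c-> B -d-> D  → end D, rejected

none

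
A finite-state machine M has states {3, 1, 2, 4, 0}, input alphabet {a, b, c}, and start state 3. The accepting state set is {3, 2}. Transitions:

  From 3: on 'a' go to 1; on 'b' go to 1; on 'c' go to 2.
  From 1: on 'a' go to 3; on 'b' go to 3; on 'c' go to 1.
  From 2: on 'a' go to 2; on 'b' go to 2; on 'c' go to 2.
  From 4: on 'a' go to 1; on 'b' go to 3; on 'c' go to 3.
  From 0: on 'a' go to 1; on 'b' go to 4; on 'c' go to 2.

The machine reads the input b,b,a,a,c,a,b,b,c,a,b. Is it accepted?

Yes

3 → 1 → 3 → 1 → 3 → 2 → 2 → 2 → 2 → 2 → 2 → 2
End state 2 is accepting.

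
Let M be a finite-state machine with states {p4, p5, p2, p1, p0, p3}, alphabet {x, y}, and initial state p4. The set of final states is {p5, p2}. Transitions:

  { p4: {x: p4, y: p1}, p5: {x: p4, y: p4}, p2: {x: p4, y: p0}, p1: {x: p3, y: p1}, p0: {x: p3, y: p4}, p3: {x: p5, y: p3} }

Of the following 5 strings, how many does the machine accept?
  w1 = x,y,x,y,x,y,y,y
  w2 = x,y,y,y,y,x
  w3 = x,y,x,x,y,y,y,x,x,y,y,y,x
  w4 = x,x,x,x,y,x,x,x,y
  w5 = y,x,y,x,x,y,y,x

w1: p4 → p4 → p1 → p3 → p3 → p5 → p4 → p1 → p1  → end p1, rejected
w2: p4 → p4 → p1 → p1 → p1 → p1 → p3  → end p3, rejected
w3: p4 → p4 → p1 → p3 → p5 → p4 → p1 → p1 → p3 → p5 → p4 → p1 → p1 → p3  → end p3, rejected
w4: p4 → p4 → p4 → p4 → p4 → p1 → p3 → p5 → p4 → p1  → end p1, rejected
w5: p4 → p1 → p3 → p3 → p5 → p4 → p1 → p1 → p3  → end p3, rejected

0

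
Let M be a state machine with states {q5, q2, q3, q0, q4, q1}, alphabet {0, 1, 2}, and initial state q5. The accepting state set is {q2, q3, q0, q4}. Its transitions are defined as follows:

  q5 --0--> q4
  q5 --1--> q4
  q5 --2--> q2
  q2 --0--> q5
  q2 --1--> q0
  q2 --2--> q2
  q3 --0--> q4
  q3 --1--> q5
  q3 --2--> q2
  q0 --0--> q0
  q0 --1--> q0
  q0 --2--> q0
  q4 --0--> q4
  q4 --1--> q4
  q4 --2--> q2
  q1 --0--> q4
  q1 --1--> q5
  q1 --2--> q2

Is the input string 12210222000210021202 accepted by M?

q5 → q4 → q2 → q2 → q0 → q0 → q0 → q0 → q0 → q0 → q0 → q0 → q0 → q0 → q0 → q0 → q0 → q0 → q0 → q0 → q0
End state q0 is accepting.

Yes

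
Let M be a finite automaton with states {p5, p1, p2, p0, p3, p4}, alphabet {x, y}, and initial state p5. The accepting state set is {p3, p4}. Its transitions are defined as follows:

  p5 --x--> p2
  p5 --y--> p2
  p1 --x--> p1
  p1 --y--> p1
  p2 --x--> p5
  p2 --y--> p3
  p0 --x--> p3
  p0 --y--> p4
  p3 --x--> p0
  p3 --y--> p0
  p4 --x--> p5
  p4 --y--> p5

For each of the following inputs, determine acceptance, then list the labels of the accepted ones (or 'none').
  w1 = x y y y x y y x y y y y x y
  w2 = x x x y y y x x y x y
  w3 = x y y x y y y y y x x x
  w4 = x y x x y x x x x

w1:
  start at p5
  read 'x': p5 → p2
  read 'y': p2 → p3
  read 'y': p3 → p0
  read 'y': p0 → p4
  read 'x': p4 → p5
  read 'y': p5 → p2
  read 'y': p2 → p3
  read 'x': p3 → p0
  read 'y': p0 → p4
  read 'y': p4 → p5
  read 'y': p5 → p2
  read 'y': p2 → p3
  read 'x': p3 → p0
  read 'y': p0 → p4
  end p4, accepted
w2:
  start at p5
  read 'x': p5 → p2
  read 'x': p2 → p5
  read 'x': p5 → p2
  read 'y': p2 → p3
  read 'y': p3 → p0
  read 'y': p0 → p4
  read 'x': p4 → p5
  read 'x': p5 → p2
  read 'y': p2 → p3
  read 'x': p3 → p0
  read 'y': p0 → p4
  end p4, accepted
w3:
  start at p5
  read 'x': p5 → p2
  read 'y': p2 → p3
  read 'y': p3 → p0
  read 'x': p0 → p3
  read 'y': p3 → p0
  read 'y': p0 → p4
  read 'y': p4 → p5
  read 'y': p5 → p2
  read 'y': p2 → p3
  read 'x': p3 → p0
  read 'x': p0 → p3
  read 'x': p3 → p0
  end p0, rejected
w4:
  start at p5
  read 'x': p5 → p2
  read 'y': p2 → p3
  read 'x': p3 → p0
  read 'x': p0 → p3
  read 'y': p3 → p0
  read 'x': p0 → p3
  read 'x': p3 → p0
  read 'x': p0 → p3
  read 'x': p3 → p0
  end p0, rejected

w1, w2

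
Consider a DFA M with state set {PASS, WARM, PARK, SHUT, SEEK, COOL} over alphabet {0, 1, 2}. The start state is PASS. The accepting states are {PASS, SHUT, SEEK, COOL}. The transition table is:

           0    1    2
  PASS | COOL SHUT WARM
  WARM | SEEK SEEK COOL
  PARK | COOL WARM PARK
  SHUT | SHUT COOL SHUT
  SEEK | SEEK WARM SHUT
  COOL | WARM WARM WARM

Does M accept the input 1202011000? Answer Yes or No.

start at PASS
read '1': PASS → SHUT
read '2': SHUT → SHUT
read '0': SHUT → SHUT
read '2': SHUT → SHUT
read '0': SHUT → SHUT
read '1': SHUT → COOL
read '1': COOL → WARM
read '0': WARM → SEEK
read '0': SEEK → SEEK
read '0': SEEK → SEEK
End state SEEK is accepting.

Yes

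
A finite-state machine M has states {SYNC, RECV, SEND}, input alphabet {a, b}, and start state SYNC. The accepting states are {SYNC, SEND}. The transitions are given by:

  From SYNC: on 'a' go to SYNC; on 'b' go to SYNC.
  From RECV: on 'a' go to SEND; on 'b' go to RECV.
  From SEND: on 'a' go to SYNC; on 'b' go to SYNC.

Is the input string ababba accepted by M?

Yes

start at SYNC
read 'a': SYNC → SYNC
read 'b': SYNC → SYNC
read 'a': SYNC → SYNC
read 'b': SYNC → SYNC
read 'b': SYNC → SYNC
read 'a': SYNC → SYNC
End state SYNC is accepting.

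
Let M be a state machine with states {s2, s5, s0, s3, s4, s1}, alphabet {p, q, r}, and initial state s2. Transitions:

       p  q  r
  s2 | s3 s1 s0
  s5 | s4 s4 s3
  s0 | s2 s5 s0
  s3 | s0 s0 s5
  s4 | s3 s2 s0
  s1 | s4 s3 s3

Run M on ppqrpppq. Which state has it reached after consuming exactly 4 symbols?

s3

Trace: s2 -p-> s3 -p-> s0 -q-> s5 -r-> s3
After 4 symbols: s3.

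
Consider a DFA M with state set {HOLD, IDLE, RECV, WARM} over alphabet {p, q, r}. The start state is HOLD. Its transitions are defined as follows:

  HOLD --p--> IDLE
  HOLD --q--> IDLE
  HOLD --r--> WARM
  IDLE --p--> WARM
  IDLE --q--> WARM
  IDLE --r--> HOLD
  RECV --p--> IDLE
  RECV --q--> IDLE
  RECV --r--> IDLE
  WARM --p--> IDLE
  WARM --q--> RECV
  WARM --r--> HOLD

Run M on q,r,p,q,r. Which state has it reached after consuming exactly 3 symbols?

IDLE

start at HOLD
read 'q': HOLD → IDLE
read 'r': IDLE → HOLD
read 'p': HOLD → IDLE
After 3 symbols: IDLE.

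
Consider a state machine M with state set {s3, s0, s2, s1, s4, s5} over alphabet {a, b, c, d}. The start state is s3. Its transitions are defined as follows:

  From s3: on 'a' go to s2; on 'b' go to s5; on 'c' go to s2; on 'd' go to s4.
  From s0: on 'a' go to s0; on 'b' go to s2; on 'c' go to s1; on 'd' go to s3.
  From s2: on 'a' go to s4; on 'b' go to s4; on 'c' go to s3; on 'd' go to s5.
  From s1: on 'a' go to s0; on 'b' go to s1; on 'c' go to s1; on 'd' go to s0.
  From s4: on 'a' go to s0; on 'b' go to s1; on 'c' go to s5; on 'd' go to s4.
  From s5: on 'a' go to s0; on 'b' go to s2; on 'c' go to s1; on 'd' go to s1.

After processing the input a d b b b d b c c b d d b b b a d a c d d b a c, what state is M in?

s1

start at s3
read 'a': s3 → s2
read 'd': s2 → s5
read 'b': s5 → s2
read 'b': s2 → s4
read 'b': s4 → s1
read 'd': s1 → s0
read 'b': s0 → s2
read 'c': s2 → s3
read 'c': s3 → s2
read 'b': s2 → s4
read 'd': s4 → s4
read 'd': s4 → s4
read 'b': s4 → s1
read 'b': s1 → s1
read 'b': s1 → s1
read 'a': s1 → s0
read 'd': s0 → s3
read 'a': s3 → s2
read 'c': s2 → s3
read 'd': s3 → s4
read 'd': s4 → s4
read 'b': s4 → s1
read 'a': s1 → s0
read 'c': s0 → s1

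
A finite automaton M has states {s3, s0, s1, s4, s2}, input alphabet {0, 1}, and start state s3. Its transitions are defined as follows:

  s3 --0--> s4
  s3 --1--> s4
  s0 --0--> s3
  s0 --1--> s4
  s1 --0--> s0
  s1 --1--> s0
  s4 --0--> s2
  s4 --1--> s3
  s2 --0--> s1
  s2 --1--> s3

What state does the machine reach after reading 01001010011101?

s3

s3 → s4 → s3 → s4 → s2 → s3 → s4 → s3 → s4 → s2 → s3 → s4 → s3 → s4 → s3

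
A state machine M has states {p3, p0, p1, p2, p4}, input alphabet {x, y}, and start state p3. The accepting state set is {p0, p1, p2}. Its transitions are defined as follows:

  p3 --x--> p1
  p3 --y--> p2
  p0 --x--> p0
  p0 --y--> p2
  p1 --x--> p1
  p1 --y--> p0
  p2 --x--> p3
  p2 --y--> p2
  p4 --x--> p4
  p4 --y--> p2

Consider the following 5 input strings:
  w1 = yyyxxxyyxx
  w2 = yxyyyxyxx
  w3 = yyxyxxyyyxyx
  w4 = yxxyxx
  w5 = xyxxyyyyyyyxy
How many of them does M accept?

w1: p3 → p2 → p2 → p2 → p3 → p1 → p1 → p0 → p2 → p3 → p1  → end p1, accepted
w2: p3 → p2 → p3 → p2 → p2 → p2 → p3 → p2 → p3 → p1  → end p1, accepted
w3: p3 → p2 → p2 → p3 → p2 → p3 → p1 → p0 → p2 → p2 → p3 → p2 → p3  → end p3, rejected
w4: p3 → p2 → p3 → p1 → p0 → p0 → p0  → end p0, accepted
w5: p3 → p1 → p0 → p0 → p0 → p2 → p2 → p2 → p2 → p2 → p2 → p2 → p3 → p2  → end p2, accepted

4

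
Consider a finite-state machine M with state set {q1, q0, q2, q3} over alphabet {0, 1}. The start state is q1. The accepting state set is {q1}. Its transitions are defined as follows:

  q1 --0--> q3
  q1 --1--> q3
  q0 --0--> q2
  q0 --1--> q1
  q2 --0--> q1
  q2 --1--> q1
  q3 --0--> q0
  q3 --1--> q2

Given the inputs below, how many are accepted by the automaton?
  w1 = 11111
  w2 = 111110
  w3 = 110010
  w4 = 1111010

w1: Trace: q1 -1-> q3 -1-> q2 -1-> q1 -1-> q3 -1-> q2  → end q2, rejected
w2: Trace: q1 -1-> q3 -1-> q2 -1-> q1 -1-> q3 -1-> q2 -0-> q1  → end q1, accepted
w3: Trace: q1 -1-> q3 -1-> q2 -0-> q1 -0-> q3 -1-> q2 -0-> q1  → end q1, accepted
w4: Trace: q1 -1-> q3 -1-> q2 -1-> q1 -1-> q3 -0-> q0 -1-> q1 -0-> q3  → end q3, rejected

2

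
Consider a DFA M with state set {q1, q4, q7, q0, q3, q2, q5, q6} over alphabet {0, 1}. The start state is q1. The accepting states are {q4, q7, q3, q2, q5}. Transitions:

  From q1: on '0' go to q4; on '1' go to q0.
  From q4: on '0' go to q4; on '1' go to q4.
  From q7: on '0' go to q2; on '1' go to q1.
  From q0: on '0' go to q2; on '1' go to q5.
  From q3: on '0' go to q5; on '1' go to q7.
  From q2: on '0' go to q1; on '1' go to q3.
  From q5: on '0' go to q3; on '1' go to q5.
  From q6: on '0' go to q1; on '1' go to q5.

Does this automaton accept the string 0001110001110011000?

Yes

Trace: q1 -0-> q4 -0-> q4 -0-> q4 -1-> q4 -1-> q4 -1-> q4 -0-> q4 -0-> q4 -0-> q4 -1-> q4 -1-> q4 -1-> q4 -0-> q4 -0-> q4 -1-> q4 -1-> q4 -0-> q4 -0-> q4 -0-> q4
End state q4 is accepting.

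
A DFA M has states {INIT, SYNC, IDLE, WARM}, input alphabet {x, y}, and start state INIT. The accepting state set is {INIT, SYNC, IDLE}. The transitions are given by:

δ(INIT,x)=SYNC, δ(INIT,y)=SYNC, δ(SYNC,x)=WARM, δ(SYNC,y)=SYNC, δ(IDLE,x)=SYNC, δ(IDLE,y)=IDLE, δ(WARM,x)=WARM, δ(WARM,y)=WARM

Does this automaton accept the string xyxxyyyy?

INIT → SYNC → SYNC → WARM → WARM → WARM → WARM → WARM → WARM
End state WARM is not accepting.

No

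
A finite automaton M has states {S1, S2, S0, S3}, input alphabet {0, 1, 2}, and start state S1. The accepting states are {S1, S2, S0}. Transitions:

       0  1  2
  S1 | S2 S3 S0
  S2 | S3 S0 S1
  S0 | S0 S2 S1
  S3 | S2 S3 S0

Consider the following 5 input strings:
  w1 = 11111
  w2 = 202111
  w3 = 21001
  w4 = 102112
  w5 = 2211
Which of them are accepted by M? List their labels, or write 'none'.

w1:
  start at S1
  read '1': S1 → S3
  read '1': S3 → S3
  read '1': S3 → S3
  read '1': S3 → S3
  read '1': S3 → S3
  end S3, rejected
w2:
  start at S1
  read '2': S1 → S0
  read '0': S0 → S0
  read '2': S0 → S1
  read '1': S1 → S3
  read '1': S3 → S3
  read '1': S3 → S3
  end S3, rejected
w3:
  start at S1
  read '2': S1 → S0
  read '1': S0 → S2
  read '0': S2 → S3
  read '0': S3 → S2
  read '1': S2 → S0
  end S0, accepted
w4:
  start at S1
  read '1': S1 → S3
  read '0': S3 → S2
  read '2': S2 → S1
  read '1': S1 → S3
  read '1': S3 → S3
  read '2': S3 → S0
  end S0, accepted
w5:
  start at S1
  read '2': S1 → S0
  read '2': S0 → S1
  read '1': S1 → S3
  read '1': S3 → S3
  end S3, rejected

w3, w4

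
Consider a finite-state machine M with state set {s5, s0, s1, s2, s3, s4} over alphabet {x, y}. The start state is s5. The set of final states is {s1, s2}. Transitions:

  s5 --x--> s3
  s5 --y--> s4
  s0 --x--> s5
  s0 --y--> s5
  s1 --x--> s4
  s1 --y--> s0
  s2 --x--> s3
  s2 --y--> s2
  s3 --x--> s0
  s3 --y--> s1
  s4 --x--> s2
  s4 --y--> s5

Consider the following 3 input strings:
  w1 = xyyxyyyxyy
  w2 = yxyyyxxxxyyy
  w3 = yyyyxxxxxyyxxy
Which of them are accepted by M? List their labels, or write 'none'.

w1, w3

w1:
  start at s5
  read 'x': s5 → s3
  read 'y': s3 → s1
  read 'y': s1 → s0
  read 'x': s0 → s5
  read 'y': s5 → s4
  read 'y': s4 → s5
  read 'y': s5 → s4
  read 'x': s4 → s2
  read 'y': s2 → s2
  read 'y': s2 → s2
  end s2, accepted
w2:
  start at s5
  read 'y': s5 → s4
  read 'x': s4 → s2
  read 'y': s2 → s2
  read 'y': s2 → s2
  read 'y': s2 → s2
  read 'x': s2 → s3
  read 'x': s3 → s0
  read 'x': s0 → s5
  read 'x': s5 → s3
  read 'y': s3 → s1
  read 'y': s1 → s0
  read 'y': s0 → s5
  end s5, rejected
w3:
  start at s5
  read 'y': s5 → s4
  read 'y': s4 → s5
  read 'y': s5 → s4
  read 'y': s4 → s5
  read 'x': s5 → s3
  read 'x': s3 → s0
  read 'x': s0 → s5
  read 'x': s5 → s3
  read 'x': s3 → s0
  read 'y': s0 → s5
  read 'y': s5 → s4
  read 'x': s4 → s2
  read 'x': s2 → s3
  read 'y': s3 → s1
  end s1, accepted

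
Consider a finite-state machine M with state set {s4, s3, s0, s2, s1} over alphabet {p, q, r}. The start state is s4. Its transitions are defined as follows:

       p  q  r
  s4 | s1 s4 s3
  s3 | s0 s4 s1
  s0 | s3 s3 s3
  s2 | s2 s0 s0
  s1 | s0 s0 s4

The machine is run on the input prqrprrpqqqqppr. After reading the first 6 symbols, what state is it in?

s4 → s1 → s4 → s4 → s3 → s0 → s3
After 6 symbols: s3.

s3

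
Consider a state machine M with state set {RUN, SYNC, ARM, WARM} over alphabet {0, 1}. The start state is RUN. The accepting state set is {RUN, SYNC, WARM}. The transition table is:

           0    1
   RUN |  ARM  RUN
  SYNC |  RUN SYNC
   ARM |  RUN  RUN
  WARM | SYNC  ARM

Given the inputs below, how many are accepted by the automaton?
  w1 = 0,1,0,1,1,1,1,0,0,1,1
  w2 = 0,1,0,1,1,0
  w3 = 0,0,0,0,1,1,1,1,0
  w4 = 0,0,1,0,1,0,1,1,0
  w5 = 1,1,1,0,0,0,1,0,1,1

w1:
  start at RUN
  read '0': RUN → ARM
  read '1': ARM → RUN
  read '0': RUN → ARM
  read '1': ARM → RUN
  read '1': RUN → RUN
  read '1': RUN → RUN
  read '1': RUN → RUN
  read '0': RUN → ARM
  read '0': ARM → RUN
  read '1': RUN → RUN
  read '1': RUN → RUN
  end RUN, accepted
w2:
  start at RUN
  read '0': RUN → ARM
  read '1': ARM → RUN
  read '0': RUN → ARM
  read '1': ARM → RUN
  read '1': RUN → RUN
  read '0': RUN → ARM
  end ARM, rejected
w3:
  start at RUN
  read '0': RUN → ARM
  read '0': ARM → RUN
  read '0': RUN → ARM
  read '0': ARM → RUN
  read '1': RUN → RUN
  read '1': RUN → RUN
  read '1': RUN → RUN
  read '1': RUN → RUN
  read '0': RUN → ARM
  end ARM, rejected
w4:
  start at RUN
  read '0': RUN → ARM
  read '0': ARM → RUN
  read '1': RUN → RUN
  read '0': RUN → ARM
  read '1': ARM → RUN
  read '0': RUN → ARM
  read '1': ARM → RUN
  read '1': RUN → RUN
  read '0': RUN → ARM
  end ARM, rejected
w5:
  start at RUN
  read '1': RUN → RUN
  read '1': RUN → RUN
  read '1': RUN → RUN
  read '0': RUN → ARM
  read '0': ARM → RUN
  read '0': RUN → ARM
  read '1': ARM → RUN
  read '0': RUN → ARM
  read '1': ARM → RUN
  read '1': RUN → RUN
  end RUN, accepted

2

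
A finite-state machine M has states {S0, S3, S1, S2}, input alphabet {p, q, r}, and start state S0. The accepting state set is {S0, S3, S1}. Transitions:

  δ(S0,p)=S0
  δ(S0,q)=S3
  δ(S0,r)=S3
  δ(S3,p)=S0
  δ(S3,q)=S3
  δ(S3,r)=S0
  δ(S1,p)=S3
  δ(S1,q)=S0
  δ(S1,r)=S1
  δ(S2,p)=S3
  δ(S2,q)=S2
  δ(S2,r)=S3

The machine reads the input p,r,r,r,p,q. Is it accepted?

Yes

S0 → S0 → S3 → S0 → S3 → S0 → S3
End state S3 is accepting.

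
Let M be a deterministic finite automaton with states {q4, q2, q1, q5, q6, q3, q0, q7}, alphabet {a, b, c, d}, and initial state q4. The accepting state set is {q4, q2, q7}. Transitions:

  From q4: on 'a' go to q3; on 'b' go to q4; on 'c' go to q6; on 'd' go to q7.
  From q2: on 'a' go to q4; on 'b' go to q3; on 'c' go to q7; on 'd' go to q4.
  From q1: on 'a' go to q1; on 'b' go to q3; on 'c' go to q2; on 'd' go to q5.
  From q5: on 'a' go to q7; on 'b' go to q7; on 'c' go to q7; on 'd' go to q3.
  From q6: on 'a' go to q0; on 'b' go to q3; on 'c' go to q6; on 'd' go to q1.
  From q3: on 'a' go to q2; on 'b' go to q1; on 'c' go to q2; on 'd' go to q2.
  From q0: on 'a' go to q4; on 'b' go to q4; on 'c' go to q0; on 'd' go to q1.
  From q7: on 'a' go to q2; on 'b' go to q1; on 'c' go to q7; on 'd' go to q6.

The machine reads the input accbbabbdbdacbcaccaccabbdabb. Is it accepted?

q4 → q3 → q2 → q7 → q1 → q3 → q2 → q3 → q1 → q5 → q7 → q6 → q0 → q0 → q4 → q6 → q0 → q0 → q0 → q4 → q6 → q6 → q0 → q4 → q4 → q7 → q2 → q3 → q1
End state q1 is not accepting.

No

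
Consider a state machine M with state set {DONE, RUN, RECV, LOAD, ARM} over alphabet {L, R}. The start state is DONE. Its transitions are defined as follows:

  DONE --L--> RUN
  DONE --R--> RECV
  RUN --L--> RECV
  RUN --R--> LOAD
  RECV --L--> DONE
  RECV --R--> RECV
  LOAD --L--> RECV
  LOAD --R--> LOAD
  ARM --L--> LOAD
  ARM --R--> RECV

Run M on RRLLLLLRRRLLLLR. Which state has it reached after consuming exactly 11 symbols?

Trace: DONE -R-> RECV -R-> RECV -L-> DONE -L-> RUN -L-> RECV -L-> DONE -L-> RUN -R-> LOAD -R-> LOAD -R-> LOAD -L-> RECV
After 11 symbols: RECV.

RECV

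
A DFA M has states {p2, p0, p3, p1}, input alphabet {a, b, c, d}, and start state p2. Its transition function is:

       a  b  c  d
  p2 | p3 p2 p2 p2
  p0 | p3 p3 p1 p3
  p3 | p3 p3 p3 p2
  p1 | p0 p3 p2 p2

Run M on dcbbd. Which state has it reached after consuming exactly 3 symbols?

p2

start at p2
read 'd': p2 → p2
read 'c': p2 → p2
read 'b': p2 → p2
After 3 symbols: p2.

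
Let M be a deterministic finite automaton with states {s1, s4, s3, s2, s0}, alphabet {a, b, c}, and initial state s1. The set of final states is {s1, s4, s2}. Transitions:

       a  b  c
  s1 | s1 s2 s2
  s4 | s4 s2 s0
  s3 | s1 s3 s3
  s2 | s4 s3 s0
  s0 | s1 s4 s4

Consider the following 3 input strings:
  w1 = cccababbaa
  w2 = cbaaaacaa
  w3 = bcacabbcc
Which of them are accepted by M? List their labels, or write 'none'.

w1: Trace: s1 -c-> s2 -c-> s0 -c-> s4 -a-> s4 -b-> s2 -a-> s4 -b-> s2 -b-> s3 -a-> s1 -a-> s1  → end s1, accepted
w2: Trace: s1 -c-> s2 -b-> s3 -a-> s1 -a-> s1 -a-> s1 -a-> s1 -c-> s2 -a-> s4 -a-> s4  → end s4, accepted
w3: Trace: s1 -b-> s2 -c-> s0 -a-> s1 -c-> s2 -a-> s4 -b-> s2 -b-> s3 -c-> s3 -c-> s3  → end s3, rejected

w1, w2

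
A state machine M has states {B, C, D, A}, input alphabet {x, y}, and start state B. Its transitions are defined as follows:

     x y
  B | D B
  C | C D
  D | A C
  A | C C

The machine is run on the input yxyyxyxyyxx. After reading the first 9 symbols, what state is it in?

C

B → B → D → C → D → A → C → C → D → C
After 9 symbols: C.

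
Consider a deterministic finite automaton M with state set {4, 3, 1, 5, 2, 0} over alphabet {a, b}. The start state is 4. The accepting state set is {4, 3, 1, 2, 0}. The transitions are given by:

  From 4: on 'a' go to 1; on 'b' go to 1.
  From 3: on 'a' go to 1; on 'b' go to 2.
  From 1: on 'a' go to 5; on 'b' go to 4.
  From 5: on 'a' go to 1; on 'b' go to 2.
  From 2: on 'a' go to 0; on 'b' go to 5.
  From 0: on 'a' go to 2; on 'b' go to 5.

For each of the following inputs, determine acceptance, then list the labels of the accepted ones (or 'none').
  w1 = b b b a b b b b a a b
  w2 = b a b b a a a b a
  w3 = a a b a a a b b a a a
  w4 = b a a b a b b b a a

w1:
  start at 4
  read 'b': 4 → 1
  read 'b': 1 → 4
  read 'b': 4 → 1
  read 'a': 1 → 5
  read 'b': 5 → 2
  read 'b': 2 → 5
  read 'b': 5 → 2
  read 'b': 2 → 5
  read 'a': 5 → 1
  read 'a': 1 → 5
  read 'b': 5 → 2
  end 2, accepted
w2:
  start at 4
  read 'b': 4 → 1
  read 'a': 1 → 5
  read 'b': 5 → 2
  read 'b': 2 → 5
  read 'a': 5 → 1
  read 'a': 1 → 5
  read 'a': 5 → 1
  read 'b': 1 → 4
  read 'a': 4 → 1
  end 1, accepted
w3:
  start at 4
  read 'a': 4 → 1
  read 'a': 1 → 5
  read 'b': 5 → 2
  read 'a': 2 → 0
  read 'a': 0 → 2
  read 'a': 2 → 0
  read 'b': 0 → 5
  read 'b': 5 → 2
  read 'a': 2 → 0
  read 'a': 0 → 2
  read 'a': 2 → 0
  end 0, accepted
w4:
  start at 4
  read 'b': 4 → 1
  read 'a': 1 → 5
  read 'a': 5 → 1
  read 'b': 1 → 4
  read 'a': 4 → 1
  read 'b': 1 → 4
  read 'b': 4 → 1
  read 'b': 1 → 4
  read 'a': 4 → 1
  read 'a': 1 → 5
  end 5, rejected

w1, w2, w3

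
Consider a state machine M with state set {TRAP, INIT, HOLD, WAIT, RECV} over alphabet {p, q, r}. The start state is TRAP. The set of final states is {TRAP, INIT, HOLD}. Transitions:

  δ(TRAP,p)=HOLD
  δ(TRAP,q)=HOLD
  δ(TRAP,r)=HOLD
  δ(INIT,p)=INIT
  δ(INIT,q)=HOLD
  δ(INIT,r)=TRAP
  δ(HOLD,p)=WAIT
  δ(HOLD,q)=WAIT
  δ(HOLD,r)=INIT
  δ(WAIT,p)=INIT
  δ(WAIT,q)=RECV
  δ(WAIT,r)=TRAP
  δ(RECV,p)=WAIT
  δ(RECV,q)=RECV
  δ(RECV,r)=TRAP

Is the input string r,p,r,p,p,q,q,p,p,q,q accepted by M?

No

Trace: TRAP -r-> HOLD -p-> WAIT -r-> TRAP -p-> HOLD -p-> WAIT -q-> RECV -q-> RECV -p-> WAIT -p-> INIT -q-> HOLD -q-> WAIT
End state WAIT is not accepting.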